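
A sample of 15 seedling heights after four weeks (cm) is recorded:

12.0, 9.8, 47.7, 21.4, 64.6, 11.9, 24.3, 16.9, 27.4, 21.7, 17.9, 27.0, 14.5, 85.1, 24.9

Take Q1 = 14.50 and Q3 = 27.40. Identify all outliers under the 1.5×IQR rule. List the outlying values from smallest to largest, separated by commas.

47.7, 64.6, 85.1

IQR = Q3 − Q1 = 27.40 − 14.50 = 12.90.
Lower fence = Q1 − 1.5·IQR = 14.50 − 19.35 = -4.85.
Upper fence = Q3 + 1.5·IQR = 27.40 + 19.35 = 46.75.
47.7 > 46.75 → outlier.
64.6 > 46.75 → outlier.
85.1 > 46.75 → outlier.
All remaining values lie within [-4.85, 46.75].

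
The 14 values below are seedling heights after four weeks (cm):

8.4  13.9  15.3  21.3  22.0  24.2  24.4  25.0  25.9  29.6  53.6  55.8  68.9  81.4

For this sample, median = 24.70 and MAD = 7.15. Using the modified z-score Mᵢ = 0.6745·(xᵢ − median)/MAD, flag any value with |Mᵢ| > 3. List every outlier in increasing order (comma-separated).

|Mᵢ| > 3 ⇔ |xᵢ − 24.70| > 3·7.15/0.6745 = 31.80.
So outliers lie outside [-7.10, 56.50].
68.9: M = 4.17 → outlier.
81.4: M = 5.35 → outlier.

68.9, 81.4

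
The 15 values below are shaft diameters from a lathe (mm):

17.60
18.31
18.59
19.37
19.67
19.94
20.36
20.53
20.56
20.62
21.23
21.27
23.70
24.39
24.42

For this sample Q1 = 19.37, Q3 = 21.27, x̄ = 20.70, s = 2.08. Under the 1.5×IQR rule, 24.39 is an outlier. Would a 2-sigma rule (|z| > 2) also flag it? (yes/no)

z = (24.39 − 20.70) / 2.08 = 1.77.
|z| = 1.77 ≤ 2.

no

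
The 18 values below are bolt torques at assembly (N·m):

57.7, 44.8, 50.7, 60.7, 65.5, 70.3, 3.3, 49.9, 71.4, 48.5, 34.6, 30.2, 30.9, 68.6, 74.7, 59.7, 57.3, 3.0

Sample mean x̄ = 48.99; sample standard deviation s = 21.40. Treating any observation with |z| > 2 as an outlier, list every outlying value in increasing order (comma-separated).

Cutoffs at x̄ ± 2s: 48.99 ± 2·21.40 = [6.19, 91.79].
3.0: z = -2.15, |z| > 2 → outlier.
3.3: z = -2.14, |z| > 2 → outlier.
Every other value lies within [6.19, 91.79].

3.0, 3.3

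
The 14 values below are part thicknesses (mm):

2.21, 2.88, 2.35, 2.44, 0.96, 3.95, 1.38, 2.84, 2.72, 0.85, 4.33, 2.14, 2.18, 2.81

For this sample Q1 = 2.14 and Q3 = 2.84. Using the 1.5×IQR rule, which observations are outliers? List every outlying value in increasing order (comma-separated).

0.85, 0.96, 3.95, 4.33

IQR = Q3 − Q1 = 2.84 − 2.14 = 0.70.
Lower fence = Q1 − 1.5·IQR = 2.14 − 1.05 = 1.09.
Upper fence = Q3 + 1.5·IQR = 2.84 + 1.05 = 3.89.
0.85 < 1.09 → outlier.
0.96 < 1.09 → outlier.
3.95 > 3.89 → outlier.
4.33 > 3.89 → outlier.
All remaining values lie within [1.09, 3.89].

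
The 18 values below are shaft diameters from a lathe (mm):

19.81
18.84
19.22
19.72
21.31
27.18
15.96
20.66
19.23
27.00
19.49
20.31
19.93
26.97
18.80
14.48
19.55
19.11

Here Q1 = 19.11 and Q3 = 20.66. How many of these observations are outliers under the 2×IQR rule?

IQR = 1.55; fences at 19.11 − 3.10 = 16.01 and 20.66 + 3.10 = 23.76.
Outside the cutoffs: 14.48, 15.96, 26.97, 27.00, 27.18.

5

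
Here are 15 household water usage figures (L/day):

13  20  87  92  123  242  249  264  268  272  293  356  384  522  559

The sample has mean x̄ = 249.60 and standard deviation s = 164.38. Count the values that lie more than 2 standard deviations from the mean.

0

Cutoffs: x̄ ± 2s = [-79.16, 578.36].
Every value lies within the cutoffs.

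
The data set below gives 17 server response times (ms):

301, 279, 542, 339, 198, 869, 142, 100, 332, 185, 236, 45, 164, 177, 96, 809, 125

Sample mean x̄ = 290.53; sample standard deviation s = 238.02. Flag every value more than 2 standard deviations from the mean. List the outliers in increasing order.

Cutoffs at x̄ ± 2s: 290.53 ± 2·238.02 = [-185.51, 766.57].
809: z = 2.18, |z| > 2 → outlier.
869: z = 2.43, |z| > 2 → outlier.
Every other value lies within [-185.51, 766.57].

809, 869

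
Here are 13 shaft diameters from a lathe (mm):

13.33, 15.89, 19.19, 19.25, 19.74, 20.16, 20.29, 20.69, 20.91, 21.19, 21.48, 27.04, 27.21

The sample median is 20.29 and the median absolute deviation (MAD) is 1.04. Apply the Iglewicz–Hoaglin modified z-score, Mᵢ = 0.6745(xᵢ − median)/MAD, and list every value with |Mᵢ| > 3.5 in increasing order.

|Mᵢ| > 3.5 ⇔ |xᵢ − 20.29| > 3.5·1.04/0.6745 = 5.40.
So outliers lie outside [14.89, 25.69].
13.33: M = -4.51 → outlier.
27.04: M = 4.38 → outlier.
27.21: M = 4.49 → outlier.

13.33, 27.04, 27.21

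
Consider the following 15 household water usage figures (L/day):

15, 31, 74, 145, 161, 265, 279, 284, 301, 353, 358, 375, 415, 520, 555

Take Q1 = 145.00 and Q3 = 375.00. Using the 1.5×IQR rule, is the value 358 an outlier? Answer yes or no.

no

IQR = Q3 − Q1 = 375.00 − 145.00 = 230.00.
Lower fence = Q1 − 1.5·IQR = 145.00 − 345.00 = -200.00.
Upper fence = Q3 + 1.5·IQR = 375.00 + 345.00 = 720.00.
358 lies within [-200.00, 720.00].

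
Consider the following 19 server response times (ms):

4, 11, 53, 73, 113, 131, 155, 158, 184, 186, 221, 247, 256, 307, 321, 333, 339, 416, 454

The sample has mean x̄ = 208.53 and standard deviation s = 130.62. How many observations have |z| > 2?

0

Cutoffs: x̄ ± 2s = [-52.71, 469.77].
Every value lies within the cutoffs.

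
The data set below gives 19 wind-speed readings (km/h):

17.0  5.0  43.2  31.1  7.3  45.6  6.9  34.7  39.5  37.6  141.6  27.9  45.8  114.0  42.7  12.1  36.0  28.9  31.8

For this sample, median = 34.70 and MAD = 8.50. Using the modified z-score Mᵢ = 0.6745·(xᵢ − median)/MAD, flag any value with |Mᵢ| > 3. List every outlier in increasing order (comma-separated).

114.0, 141.6

|Mᵢ| > 3 ⇔ |xᵢ − 34.70| > 3·8.50/0.6745 = 37.81.
So outliers lie outside [-3.11, 72.51].
114.0: M = 6.29 → outlier.
141.6: M = 8.48 → outlier.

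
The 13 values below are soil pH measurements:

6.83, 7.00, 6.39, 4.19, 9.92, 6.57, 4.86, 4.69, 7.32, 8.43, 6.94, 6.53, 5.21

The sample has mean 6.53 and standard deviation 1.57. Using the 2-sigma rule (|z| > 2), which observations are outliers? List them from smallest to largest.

Cutoffs at x̄ ± 2s: 6.53 ± 2·1.57 = [3.39, 9.67].
9.92: z = 2.16, |z| > 2 → outlier.
Every other value lies within [3.39, 9.67].

9.92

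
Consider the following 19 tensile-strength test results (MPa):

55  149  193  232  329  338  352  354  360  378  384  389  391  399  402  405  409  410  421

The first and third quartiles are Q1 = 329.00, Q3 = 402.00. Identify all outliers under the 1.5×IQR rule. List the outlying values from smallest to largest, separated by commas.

IQR = Q3 − Q1 = 402.00 − 329.00 = 73.00.
Lower fence = Q1 − 1.5·IQR = 329.00 − 109.50 = 219.50.
Upper fence = Q3 + 1.5·IQR = 402.00 + 109.50 = 511.50.
55 < 219.50 → outlier.
149 < 219.50 → outlier.
193 < 219.50 → outlier.
All remaining values lie within [219.50, 511.50].

55, 149, 193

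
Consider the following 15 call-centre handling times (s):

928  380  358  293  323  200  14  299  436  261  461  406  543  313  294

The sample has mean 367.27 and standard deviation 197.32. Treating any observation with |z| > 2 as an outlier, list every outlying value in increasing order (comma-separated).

928

Cutoffs at x̄ ± 2s: 367.27 ± 2·197.32 = [-27.37, 761.91].
928: z = 2.84, |z| > 2 → outlier.
Every other value lies within [-27.37, 761.91].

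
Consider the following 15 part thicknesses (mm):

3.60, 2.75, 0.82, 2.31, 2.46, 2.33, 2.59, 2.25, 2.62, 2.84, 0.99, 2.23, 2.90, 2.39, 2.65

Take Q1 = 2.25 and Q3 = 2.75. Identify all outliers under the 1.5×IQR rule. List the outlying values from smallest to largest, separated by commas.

0.82, 0.99, 3.60

IQR = Q3 − Q1 = 2.75 − 2.25 = 0.50.
Lower fence = Q1 − 1.5·IQR = 2.25 − 0.75 = 1.50.
Upper fence = Q3 + 1.5·IQR = 2.75 + 0.75 = 3.50.
0.82 < 1.50 → outlier.
0.99 < 1.50 → outlier.
3.60 > 3.50 → outlier.
All remaining values lie within [1.50, 3.50].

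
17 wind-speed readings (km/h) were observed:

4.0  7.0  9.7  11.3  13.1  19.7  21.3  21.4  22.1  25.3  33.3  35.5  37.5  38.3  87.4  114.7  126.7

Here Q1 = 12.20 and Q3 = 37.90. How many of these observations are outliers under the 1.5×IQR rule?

IQR = 25.70; fences at 12.20 − 38.55 = -26.35 and 37.90 + 38.55 = 76.45.
Outside the cutoffs: 87.4, 114.7, 126.7.

3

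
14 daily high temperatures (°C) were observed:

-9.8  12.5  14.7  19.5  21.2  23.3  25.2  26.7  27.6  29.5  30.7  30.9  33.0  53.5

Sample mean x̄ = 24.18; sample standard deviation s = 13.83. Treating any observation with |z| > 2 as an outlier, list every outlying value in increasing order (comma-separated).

-9.8, 53.5

Cutoffs at x̄ ± 2s: 24.18 ± 2·13.83 = [-3.48, 51.84].
-9.8: z = -2.46, |z| > 2 → outlier.
53.5: z = 2.12, |z| > 2 → outlier.
Every other value lies within [-3.48, 51.84].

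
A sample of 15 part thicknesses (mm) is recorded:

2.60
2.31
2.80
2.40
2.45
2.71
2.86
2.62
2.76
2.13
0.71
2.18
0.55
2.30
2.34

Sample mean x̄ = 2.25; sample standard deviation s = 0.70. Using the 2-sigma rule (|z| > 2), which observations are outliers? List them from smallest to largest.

Cutoffs at x̄ ± 2s: 2.25 ± 2·0.70 = [0.85, 3.65].
0.55: z = -2.43, |z| > 2 → outlier.
0.71: z = -2.20, |z| > 2 → outlier.
Every other value lies within [0.85, 3.65].

0.55, 0.71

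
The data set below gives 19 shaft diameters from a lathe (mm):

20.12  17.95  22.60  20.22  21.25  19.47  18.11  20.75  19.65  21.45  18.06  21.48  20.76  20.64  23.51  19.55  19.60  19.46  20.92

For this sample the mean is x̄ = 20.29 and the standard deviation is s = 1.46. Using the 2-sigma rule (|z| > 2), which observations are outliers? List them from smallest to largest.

23.51

Cutoffs at x̄ ± 2s: 20.29 ± 2·1.46 = [17.37, 23.21].
23.51: z = 2.21, |z| > 2 → outlier.
Every other value lies within [17.37, 23.21].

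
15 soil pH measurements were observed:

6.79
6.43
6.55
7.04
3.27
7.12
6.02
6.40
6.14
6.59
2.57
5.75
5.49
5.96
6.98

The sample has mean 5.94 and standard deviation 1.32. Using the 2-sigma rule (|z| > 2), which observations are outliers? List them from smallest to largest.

2.57, 3.27

Cutoffs at x̄ ± 2s: 5.94 ± 2·1.32 = [3.30, 8.58].
2.57: z = -2.55, |z| > 2 → outlier.
3.27: z = -2.02, |z| > 2 → outlier.
Every other value lies within [3.30, 8.58].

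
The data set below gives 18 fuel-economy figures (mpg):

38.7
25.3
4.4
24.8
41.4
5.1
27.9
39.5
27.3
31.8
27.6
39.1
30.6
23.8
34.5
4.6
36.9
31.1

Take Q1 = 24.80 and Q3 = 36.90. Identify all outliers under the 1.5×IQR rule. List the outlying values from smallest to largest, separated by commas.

4.4, 4.6, 5.1

IQR = Q3 − Q1 = 36.90 − 24.80 = 12.10.
Lower fence = Q1 − 1.5·IQR = 24.80 − 18.15 = 6.65.
Upper fence = Q3 + 1.5·IQR = 36.90 + 18.15 = 55.05.
4.4 < 6.65 → outlier.
4.6 < 6.65 → outlier.
5.1 < 6.65 → outlier.
All remaining values lie within [6.65, 55.05].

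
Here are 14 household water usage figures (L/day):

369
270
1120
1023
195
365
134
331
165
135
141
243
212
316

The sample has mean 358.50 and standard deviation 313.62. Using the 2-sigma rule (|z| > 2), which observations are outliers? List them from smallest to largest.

1023, 1120

Cutoffs at x̄ ± 2s: 358.50 ± 2·313.62 = [-268.74, 985.74].
1023: z = 2.12, |z| > 2 → outlier.
1120: z = 2.43, |z| > 2 → outlier.
Every other value lies within [-268.74, 985.74].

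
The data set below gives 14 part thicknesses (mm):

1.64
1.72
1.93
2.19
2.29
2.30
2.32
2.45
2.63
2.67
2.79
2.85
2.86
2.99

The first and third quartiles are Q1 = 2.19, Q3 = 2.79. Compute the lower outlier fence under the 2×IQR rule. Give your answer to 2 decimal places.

0.99

IQR = Q3 − Q1 = 2.79 − 2.19 = 0.60.
Lower fence = Q1 − 2·IQR = 2.19 − 1.20 = 0.99.
Upper fence = Q3 + 2·IQR = 2.79 + 1.20 = 3.99.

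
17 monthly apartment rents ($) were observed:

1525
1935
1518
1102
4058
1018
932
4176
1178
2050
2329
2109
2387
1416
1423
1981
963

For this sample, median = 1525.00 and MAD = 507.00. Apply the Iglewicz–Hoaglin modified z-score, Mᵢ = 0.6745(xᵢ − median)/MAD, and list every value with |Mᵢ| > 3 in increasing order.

|Mᵢ| > 3 ⇔ |xᵢ − 1525.00| > 3·507.00/0.6745 = 2255.00.
So outliers lie outside [-730.00, 3780.00].
4058: M = 3.37 → outlier.
4176: M = 3.53 → outlier.

4058, 4176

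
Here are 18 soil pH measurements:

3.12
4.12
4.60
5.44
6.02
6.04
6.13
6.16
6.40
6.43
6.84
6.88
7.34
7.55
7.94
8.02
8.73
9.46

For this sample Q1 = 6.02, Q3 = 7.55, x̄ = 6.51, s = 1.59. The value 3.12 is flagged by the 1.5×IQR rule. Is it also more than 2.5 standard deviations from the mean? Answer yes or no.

z = (3.12 − 6.51) / 1.59 = -2.13.
|z| = 2.13 ≤ 2.5.

no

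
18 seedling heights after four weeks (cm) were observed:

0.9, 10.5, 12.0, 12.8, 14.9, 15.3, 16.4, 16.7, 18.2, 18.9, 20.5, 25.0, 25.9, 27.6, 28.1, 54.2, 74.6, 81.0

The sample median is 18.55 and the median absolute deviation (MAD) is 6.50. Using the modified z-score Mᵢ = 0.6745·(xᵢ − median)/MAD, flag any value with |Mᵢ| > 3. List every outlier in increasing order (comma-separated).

|Mᵢ| > 3 ⇔ |xᵢ − 18.55| > 3·6.50/0.6745 = 28.91.
So outliers lie outside [-10.36, 47.46].
54.2: M = 3.70 → outlier.
74.6: M = 5.82 → outlier.
81.0: M = 6.48 → outlier.

54.2, 74.6, 81.0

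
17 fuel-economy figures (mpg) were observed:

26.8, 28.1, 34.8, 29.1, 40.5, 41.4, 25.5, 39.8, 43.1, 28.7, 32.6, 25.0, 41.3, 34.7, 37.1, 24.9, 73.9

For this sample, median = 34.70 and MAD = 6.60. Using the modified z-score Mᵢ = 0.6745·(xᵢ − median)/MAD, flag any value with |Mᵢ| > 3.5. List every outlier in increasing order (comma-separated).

73.9

|Mᵢ| > 3.5 ⇔ |xᵢ − 34.70| > 3.5·6.60/0.6745 = 34.25.
So outliers lie outside [0.45, 68.95].
73.9: M = 4.01 → outlier.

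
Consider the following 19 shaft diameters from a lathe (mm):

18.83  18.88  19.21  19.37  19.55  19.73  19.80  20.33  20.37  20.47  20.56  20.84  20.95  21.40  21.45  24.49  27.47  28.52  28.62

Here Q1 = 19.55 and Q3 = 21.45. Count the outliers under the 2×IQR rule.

IQR = 1.90; fences at 19.55 − 3.80 = 15.75 and 21.45 + 3.80 = 25.25.
Outside the cutoffs: 27.47, 28.52, 28.62.

3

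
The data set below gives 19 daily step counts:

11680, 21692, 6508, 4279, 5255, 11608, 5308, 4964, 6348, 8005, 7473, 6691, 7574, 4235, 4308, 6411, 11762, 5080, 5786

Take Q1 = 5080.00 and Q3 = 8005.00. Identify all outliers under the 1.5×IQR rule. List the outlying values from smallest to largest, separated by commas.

IQR = Q3 − Q1 = 8005.00 − 5080.00 = 2925.00.
Lower fence = Q1 − 1.5·IQR = 5080.00 − 4387.50 = 692.50.
Upper fence = Q3 + 1.5·IQR = 8005.00 + 4387.50 = 12392.50.
21692 > 12392.50 → outlier.
All remaining values lie within [692.50, 12392.50].

21692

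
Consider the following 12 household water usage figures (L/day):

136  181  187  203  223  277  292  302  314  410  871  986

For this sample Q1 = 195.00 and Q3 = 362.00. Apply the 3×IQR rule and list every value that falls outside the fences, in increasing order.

IQR = Q3 − Q1 = 362.00 − 195.00 = 167.00.
Lower fence = Q1 − 3·IQR = 195.00 − 501.00 = -306.00.
Upper fence = Q3 + 3·IQR = 362.00 + 501.00 = 863.00.
871 > 863.00 → outlier.
986 > 863.00 → outlier.
All remaining values lie within [-306.00, 863.00].

871, 986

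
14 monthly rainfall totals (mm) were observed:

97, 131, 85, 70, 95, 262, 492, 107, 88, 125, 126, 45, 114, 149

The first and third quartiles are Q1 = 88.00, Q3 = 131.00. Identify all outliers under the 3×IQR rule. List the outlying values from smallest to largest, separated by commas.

262, 492

IQR = Q3 − Q1 = 131.00 − 88.00 = 43.00.
Lower fence = Q1 − 3·IQR = 88.00 − 129.00 = -41.00.
Upper fence = Q3 + 3·IQR = 131.00 + 129.00 = 260.00.
262 > 260.00 → outlier.
492 > 260.00 → outlier.
All remaining values lie within [-41.00, 260.00].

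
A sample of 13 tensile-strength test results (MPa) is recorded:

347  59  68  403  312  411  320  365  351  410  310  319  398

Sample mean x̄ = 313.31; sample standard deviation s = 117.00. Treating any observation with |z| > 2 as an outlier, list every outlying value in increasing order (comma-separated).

Cutoffs at x̄ ± 2s: 313.31 ± 2·117.00 = [79.31, 547.31].
59: z = -2.17, |z| > 2 → outlier.
68: z = -2.10, |z| > 2 → outlier.
Every other value lies within [79.31, 547.31].

59, 68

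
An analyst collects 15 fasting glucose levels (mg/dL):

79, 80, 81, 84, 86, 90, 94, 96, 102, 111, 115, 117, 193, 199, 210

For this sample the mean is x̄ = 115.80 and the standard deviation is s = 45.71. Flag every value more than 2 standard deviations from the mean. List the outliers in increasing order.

210

Cutoffs at x̄ ± 2s: 115.80 ± 2·45.71 = [24.38, 207.22].
210: z = 2.06, |z| > 2 → outlier.
Every other value lies within [24.38, 207.22].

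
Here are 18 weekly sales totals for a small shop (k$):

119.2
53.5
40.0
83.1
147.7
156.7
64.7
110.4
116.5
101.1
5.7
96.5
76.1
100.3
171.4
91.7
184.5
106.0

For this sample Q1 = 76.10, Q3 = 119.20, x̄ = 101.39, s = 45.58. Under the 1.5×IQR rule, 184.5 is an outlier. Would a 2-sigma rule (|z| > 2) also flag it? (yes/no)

z = (184.5 − 101.39) / 45.58 = 1.82.
|z| = 1.82 ≤ 2.

no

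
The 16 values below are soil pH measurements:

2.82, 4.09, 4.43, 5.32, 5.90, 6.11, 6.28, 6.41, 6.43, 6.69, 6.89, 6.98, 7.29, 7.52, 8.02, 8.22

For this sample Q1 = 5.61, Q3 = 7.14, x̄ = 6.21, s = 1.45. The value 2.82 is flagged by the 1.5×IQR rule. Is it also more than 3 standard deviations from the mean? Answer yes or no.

z = (2.82 − 6.21) / 1.45 = -2.34.
|z| = 2.34 ≤ 3.

no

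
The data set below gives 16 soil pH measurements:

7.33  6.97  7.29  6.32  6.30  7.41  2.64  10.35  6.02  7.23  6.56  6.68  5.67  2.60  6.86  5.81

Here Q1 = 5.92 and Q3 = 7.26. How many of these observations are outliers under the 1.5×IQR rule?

IQR = 1.34; fences at 5.92 − 2.01 = 3.91 and 7.26 + 2.01 = 9.27.
Outside the cutoffs: 2.60, 2.64, 10.35.

3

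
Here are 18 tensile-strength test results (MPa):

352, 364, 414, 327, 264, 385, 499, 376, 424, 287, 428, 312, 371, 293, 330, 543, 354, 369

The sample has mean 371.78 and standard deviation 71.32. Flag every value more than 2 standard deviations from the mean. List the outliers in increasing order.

543

Cutoffs at x̄ ± 2s: 371.78 ± 2·71.32 = [229.14, 514.42].
543: z = 2.40, |z| > 2 → outlier.
Every other value lies within [229.14, 514.42].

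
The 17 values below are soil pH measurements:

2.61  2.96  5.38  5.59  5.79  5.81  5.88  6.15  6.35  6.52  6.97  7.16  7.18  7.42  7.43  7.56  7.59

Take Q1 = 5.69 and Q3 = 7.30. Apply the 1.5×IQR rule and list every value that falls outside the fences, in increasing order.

IQR = Q3 − Q1 = 7.30 − 5.69 = 1.61.
Lower fence = Q1 − 1.5·IQR = 5.69 − 2.415 = 3.275.
Upper fence = Q3 + 1.5·IQR = 7.30 + 2.415 = 9.715.
2.61 < 3.275 → outlier.
2.96 < 3.275 → outlier.
All remaining values lie within [3.275, 9.715].

2.61, 2.96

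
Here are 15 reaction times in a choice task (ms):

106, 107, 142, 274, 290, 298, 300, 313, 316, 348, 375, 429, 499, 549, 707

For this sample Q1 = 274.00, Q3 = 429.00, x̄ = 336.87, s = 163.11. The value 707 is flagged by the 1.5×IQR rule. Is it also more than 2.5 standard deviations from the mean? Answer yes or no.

no

z = (707 − 336.87) / 163.11 = 2.27.
|z| = 2.27 ≤ 2.5.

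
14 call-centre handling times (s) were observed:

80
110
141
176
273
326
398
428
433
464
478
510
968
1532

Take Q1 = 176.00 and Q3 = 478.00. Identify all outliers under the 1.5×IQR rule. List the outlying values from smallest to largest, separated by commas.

IQR = Q3 − Q1 = 478.00 − 176.00 = 302.00.
Lower fence = Q1 − 1.5·IQR = 176.00 − 453.00 = -277.00.
Upper fence = Q3 + 1.5·IQR = 478.00 + 453.00 = 931.00.
968 > 931.00 → outlier.
1532 > 931.00 → outlier.
All remaining values lie within [-277.00, 931.00].

968, 1532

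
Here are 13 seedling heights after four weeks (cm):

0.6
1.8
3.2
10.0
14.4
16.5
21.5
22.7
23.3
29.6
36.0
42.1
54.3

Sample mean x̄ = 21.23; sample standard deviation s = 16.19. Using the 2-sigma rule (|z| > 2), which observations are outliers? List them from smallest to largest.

54.3

Cutoffs at x̄ ± 2s: 21.23 ± 2·16.19 = [-11.15, 53.61].
54.3: z = 2.04, |z| > 2 → outlier.
Every other value lies within [-11.15, 53.61].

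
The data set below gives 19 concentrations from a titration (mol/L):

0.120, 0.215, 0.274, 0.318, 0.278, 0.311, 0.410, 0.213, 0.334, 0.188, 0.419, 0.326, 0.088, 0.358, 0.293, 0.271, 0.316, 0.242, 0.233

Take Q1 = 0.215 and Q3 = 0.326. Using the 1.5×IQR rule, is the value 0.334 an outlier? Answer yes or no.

IQR = Q3 − Q1 = 0.326 − 0.215 = 0.111.
Lower fence = Q1 − 1.5·IQR = 0.215 − 0.1665 = 0.0485.
Upper fence = Q3 + 1.5·IQR = 0.326 + 0.1665 = 0.4925.
0.334 lies within [0.0485, 0.4925].

no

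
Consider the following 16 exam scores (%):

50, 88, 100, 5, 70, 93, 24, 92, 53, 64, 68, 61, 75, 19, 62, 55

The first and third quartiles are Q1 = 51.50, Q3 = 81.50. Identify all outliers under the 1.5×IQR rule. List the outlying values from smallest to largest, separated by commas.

5

IQR = Q3 − Q1 = 81.50 − 51.50 = 30.00.
Lower fence = Q1 − 1.5·IQR = 51.50 − 45.00 = 6.50.
Upper fence = Q3 + 1.5·IQR = 81.50 + 45.00 = 126.50.
5 < 6.50 → outlier.
All remaining values lie within [6.50, 126.50].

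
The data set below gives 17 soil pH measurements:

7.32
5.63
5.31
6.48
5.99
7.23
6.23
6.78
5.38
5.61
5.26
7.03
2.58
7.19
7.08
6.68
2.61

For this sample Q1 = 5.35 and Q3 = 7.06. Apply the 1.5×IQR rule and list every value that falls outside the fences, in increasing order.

2.58, 2.61

IQR = Q3 − Q1 = 7.06 − 5.35 = 1.71.
Lower fence = Q1 − 1.5·IQR = 5.35 − 2.565 = 2.785.
Upper fence = Q3 + 1.5·IQR = 7.06 + 2.565 = 9.625.
2.58 < 2.785 → outlier.
2.61 < 2.785 → outlier.
All remaining values lie within [2.785, 9.625].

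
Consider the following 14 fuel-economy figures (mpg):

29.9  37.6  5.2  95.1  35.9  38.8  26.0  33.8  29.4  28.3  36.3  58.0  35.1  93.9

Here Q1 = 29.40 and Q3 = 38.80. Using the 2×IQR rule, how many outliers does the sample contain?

IQR = 9.40; fences at 29.40 − 18.80 = 10.60 and 38.80 + 18.80 = 57.60.
Outside the cutoffs: 5.2, 58.0, 93.9, 95.1.

4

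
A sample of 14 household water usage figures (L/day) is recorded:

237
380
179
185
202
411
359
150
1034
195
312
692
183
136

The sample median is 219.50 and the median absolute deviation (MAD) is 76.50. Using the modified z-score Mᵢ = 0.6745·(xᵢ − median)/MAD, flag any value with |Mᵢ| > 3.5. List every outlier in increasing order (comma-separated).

692, 1034

|Mᵢ| > 3.5 ⇔ |xᵢ − 219.50| > 3.5·76.50/0.6745 = 396.96.
So outliers lie outside [-177.46, 616.46].
692: M = 4.17 → outlier.
1034: M = 7.18 → outlier.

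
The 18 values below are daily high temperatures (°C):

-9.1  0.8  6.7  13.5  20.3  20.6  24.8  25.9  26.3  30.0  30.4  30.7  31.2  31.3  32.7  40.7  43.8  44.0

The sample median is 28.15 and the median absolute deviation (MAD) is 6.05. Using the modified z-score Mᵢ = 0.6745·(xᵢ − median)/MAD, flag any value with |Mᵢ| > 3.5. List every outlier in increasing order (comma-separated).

-9.1

|Mᵢ| > 3.5 ⇔ |xᵢ − 28.15| > 3.5·6.05/0.6745 = 31.39.
So outliers lie outside [-3.24, 59.54].
-9.1: M = -4.15 → outlier.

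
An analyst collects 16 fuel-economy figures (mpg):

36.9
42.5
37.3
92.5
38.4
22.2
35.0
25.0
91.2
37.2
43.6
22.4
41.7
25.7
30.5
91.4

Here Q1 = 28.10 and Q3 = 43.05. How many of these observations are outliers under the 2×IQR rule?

IQR = 14.95; fences at 28.10 − 29.90 = -1.80 and 43.05 + 29.90 = 72.95.
Outside the cutoffs: 91.2, 91.4, 92.5.

3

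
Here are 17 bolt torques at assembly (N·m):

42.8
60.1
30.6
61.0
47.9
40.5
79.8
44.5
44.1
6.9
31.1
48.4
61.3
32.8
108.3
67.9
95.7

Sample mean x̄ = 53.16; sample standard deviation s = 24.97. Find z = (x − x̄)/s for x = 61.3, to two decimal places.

z = (61.3 − 53.16) / 24.97 = 0.33.

0.33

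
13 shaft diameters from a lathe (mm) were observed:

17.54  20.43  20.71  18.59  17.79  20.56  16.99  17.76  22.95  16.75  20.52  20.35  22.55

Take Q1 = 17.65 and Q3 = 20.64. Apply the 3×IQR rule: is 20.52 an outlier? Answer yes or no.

no

IQR = Q3 − Q1 = 20.64 − 17.65 = 2.99.
Lower fence = Q1 − 3·IQR = 17.65 − 8.97 = 8.68.
Upper fence = Q3 + 3·IQR = 20.64 + 8.97 = 29.61.
20.52 lies within [8.68, 29.61].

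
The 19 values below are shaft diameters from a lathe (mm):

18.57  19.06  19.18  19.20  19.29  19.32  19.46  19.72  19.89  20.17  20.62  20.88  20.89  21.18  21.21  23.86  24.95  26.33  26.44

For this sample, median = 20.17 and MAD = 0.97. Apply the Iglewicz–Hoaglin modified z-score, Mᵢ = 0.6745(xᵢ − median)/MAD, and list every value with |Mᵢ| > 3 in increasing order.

|Mᵢ| > 3 ⇔ |xᵢ − 20.17| > 3·0.97/0.6745 = 4.31.
So outliers lie outside [15.86, 24.48].
24.95: M = 3.32 → outlier.
26.33: M = 4.28 → outlier.
26.44: M = 4.36 → outlier.

24.95, 26.33, 26.44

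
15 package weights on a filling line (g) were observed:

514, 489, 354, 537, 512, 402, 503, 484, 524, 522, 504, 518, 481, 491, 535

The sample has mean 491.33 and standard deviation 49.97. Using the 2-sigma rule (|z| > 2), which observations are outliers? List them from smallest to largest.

Cutoffs at x̄ ± 2s: 491.33 ± 2·49.97 = [391.39, 591.27].
354: z = -2.75, |z| > 2 → outlier.
Every other value lies within [391.39, 591.27].

354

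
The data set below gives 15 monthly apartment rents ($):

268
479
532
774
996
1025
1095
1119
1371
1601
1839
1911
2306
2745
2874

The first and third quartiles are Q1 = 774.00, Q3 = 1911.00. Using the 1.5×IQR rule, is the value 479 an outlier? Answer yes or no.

no

IQR = Q3 − Q1 = 1911.00 − 774.00 = 1137.00.
Lower fence = Q1 − 1.5·IQR = 774.00 − 1705.50 = -931.50.
Upper fence = Q3 + 1.5·IQR = 1911.00 + 1705.50 = 3616.50.
479 lies within [-931.50, 3616.50].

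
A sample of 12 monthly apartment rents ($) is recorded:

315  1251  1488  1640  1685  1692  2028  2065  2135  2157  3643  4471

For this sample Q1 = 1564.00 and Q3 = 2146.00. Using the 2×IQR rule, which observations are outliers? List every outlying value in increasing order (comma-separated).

IQR = Q3 − Q1 = 2146.00 − 1564.00 = 582.00.
Lower fence = Q1 − 2·IQR = 1564.00 − 1164.00 = 400.00.
Upper fence = Q3 + 2·IQR = 2146.00 + 1164.00 = 3310.00.
315 < 400.00 → outlier.
3643 > 3310.00 → outlier.
4471 > 3310.00 → outlier.
All remaining values lie within [400.00, 3310.00].

315, 3643, 4471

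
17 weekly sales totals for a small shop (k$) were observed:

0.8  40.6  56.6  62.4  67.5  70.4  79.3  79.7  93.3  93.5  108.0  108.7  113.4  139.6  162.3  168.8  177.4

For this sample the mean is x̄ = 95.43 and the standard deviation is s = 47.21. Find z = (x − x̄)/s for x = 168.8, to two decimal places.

1.55

z = (168.8 − 95.43) / 47.21 = 1.55.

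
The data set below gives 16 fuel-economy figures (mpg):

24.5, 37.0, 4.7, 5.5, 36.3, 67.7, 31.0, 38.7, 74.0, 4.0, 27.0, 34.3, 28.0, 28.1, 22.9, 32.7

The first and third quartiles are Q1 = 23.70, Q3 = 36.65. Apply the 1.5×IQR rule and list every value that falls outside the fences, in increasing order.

4.0, 67.7, 74.0

IQR = Q3 − Q1 = 36.65 − 23.70 = 12.95.
Lower fence = Q1 − 1.5·IQR = 23.70 − 19.425 = 4.275.
Upper fence = Q3 + 1.5·IQR = 36.65 + 19.425 = 56.075.
4.0 < 4.275 → outlier.
67.7 > 56.075 → outlier.
74.0 > 56.075 → outlier.
All remaining values lie within [4.275, 56.075].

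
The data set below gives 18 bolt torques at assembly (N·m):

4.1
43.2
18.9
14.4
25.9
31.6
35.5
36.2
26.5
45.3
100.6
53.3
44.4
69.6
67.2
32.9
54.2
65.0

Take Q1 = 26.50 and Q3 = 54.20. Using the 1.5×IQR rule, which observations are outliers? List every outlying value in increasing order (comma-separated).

100.6

IQR = Q3 − Q1 = 54.20 − 26.50 = 27.70.
Lower fence = Q1 − 1.5·IQR = 26.50 − 41.55 = -15.05.
Upper fence = Q3 + 1.5·IQR = 54.20 + 41.55 = 95.75.
100.6 > 95.75 → outlier.
All remaining values lie within [-15.05, 95.75].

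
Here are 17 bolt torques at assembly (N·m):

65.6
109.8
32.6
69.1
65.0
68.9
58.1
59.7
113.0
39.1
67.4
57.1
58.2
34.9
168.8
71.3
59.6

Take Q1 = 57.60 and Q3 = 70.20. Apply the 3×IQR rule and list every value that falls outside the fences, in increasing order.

IQR = Q3 − Q1 = 70.20 − 57.60 = 12.60.
Lower fence = Q1 − 3·IQR = 57.60 − 37.80 = 19.80.
Upper fence = Q3 + 3·IQR = 70.20 + 37.80 = 108.00.
109.8 > 108.00 → outlier.
113.0 > 108.00 → outlier.
168.8 > 108.00 → outlier.
All remaining values lie within [19.80, 108.00].

109.8, 113.0, 168.8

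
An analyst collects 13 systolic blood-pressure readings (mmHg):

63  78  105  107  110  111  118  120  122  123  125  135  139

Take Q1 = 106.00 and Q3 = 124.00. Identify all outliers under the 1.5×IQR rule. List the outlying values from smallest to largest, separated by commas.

63, 78

IQR = Q3 − Q1 = 124.00 − 106.00 = 18.00.
Lower fence = Q1 − 1.5·IQR = 106.00 − 27.00 = 79.00.
Upper fence = Q3 + 1.5·IQR = 124.00 + 27.00 = 151.00.
63 < 79.00 → outlier.
78 < 79.00 → outlier.
All remaining values lie within [79.00, 151.00].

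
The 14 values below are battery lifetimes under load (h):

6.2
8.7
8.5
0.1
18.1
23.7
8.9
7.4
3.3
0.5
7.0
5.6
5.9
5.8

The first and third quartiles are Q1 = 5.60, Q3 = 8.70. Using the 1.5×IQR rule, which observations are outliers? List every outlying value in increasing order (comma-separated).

IQR = Q3 − Q1 = 8.70 − 5.60 = 3.10.
Lower fence = Q1 − 1.5·IQR = 5.60 − 4.65 = 0.95.
Upper fence = Q3 + 1.5·IQR = 8.70 + 4.65 = 13.35.
0.1 < 0.95 → outlier.
0.5 < 0.95 → outlier.
18.1 > 13.35 → outlier.
23.7 > 13.35 → outlier.
All remaining values lie within [0.95, 13.35].

0.1, 0.5, 18.1, 23.7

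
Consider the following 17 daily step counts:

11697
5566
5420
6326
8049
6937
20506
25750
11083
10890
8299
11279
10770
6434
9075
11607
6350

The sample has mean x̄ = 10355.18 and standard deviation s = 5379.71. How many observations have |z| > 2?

Cutoffs: x̄ ± 2s = [-404.24, 21114.60].
Outside the cutoffs: 25750.

1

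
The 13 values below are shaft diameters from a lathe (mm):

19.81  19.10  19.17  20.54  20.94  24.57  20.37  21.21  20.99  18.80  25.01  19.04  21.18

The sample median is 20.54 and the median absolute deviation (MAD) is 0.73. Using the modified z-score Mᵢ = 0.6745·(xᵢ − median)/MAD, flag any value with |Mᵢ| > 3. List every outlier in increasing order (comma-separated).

24.57, 25.01

|Mᵢ| > 3 ⇔ |xᵢ − 20.54| > 3·0.73/0.6745 = 3.25.
So outliers lie outside [17.29, 23.79].
24.57: M = 3.72 → outlier.
25.01: M = 4.13 → outlier.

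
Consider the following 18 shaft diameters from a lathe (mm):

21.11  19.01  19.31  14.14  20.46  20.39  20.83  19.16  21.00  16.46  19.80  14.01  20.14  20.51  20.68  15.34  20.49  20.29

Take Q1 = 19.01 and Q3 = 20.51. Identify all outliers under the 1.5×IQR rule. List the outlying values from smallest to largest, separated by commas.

14.01, 14.14, 15.34, 16.46

IQR = Q3 − Q1 = 20.51 − 19.01 = 1.50.
Lower fence = Q1 − 1.5·IQR = 19.01 − 2.25 = 16.76.
Upper fence = Q3 + 1.5·IQR = 20.51 + 2.25 = 22.76.
14.01 < 16.76 → outlier.
14.14 < 16.76 → outlier.
15.34 < 16.76 → outlier.
16.46 < 16.76 → outlier.
All remaining values lie within [16.76, 22.76].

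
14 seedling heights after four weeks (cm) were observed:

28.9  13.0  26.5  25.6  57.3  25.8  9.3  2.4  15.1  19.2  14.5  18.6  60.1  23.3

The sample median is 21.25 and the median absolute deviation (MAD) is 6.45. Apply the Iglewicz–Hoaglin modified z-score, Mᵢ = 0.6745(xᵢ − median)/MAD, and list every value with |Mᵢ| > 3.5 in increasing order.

57.3, 60.1

|Mᵢ| > 3.5 ⇔ |xᵢ − 21.25| > 3.5·6.45/0.6745 = 33.47.
So outliers lie outside [-12.22, 54.72].
57.3: M = 3.77 → outlier.
60.1: M = 4.06 → outlier.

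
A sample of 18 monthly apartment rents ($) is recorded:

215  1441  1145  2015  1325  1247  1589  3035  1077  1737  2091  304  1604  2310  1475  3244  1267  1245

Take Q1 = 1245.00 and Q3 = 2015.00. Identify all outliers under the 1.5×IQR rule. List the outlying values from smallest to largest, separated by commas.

IQR = Q3 − Q1 = 2015.00 − 1245.00 = 770.00.
Lower fence = Q1 − 1.5·IQR = 1245.00 − 1155.00 = 90.00.
Upper fence = Q3 + 1.5·IQR = 2015.00 + 1155.00 = 3170.00.
3244 > 3170.00 → outlier.
All remaining values lie within [90.00, 3170.00].

3244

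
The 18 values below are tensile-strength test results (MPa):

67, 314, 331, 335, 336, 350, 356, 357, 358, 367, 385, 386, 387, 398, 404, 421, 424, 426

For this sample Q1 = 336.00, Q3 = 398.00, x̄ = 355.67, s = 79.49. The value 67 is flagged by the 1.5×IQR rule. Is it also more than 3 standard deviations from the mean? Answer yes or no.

yes

z = (67 − 355.67) / 79.49 = -3.63.
|z| = 3.63 > 3.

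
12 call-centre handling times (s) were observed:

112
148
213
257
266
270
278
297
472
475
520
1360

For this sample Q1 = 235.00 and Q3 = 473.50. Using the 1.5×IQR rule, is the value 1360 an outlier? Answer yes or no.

yes

IQR = Q3 − Q1 = 473.50 − 235.00 = 238.50.
Lower fence = Q1 − 1.5·IQR = 235.00 − 357.75 = -122.75.
Upper fence = Q3 + 1.5·IQR = 473.50 + 357.75 = 831.25.
1360 lies above the upper fence.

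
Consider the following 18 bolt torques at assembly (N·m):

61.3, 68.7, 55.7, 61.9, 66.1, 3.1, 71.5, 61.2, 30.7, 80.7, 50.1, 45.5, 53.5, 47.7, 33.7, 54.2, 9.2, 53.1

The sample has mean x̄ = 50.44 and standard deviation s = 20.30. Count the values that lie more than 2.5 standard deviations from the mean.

Cutoffs: x̄ ± 2.5s = [-0.31, 101.19].
Every value lies within the cutoffs.

0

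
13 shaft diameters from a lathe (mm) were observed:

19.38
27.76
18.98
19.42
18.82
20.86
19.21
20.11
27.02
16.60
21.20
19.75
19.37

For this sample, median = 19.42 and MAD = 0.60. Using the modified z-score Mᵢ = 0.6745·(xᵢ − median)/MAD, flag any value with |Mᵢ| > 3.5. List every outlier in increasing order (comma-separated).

27.02, 27.76

|Mᵢ| > 3.5 ⇔ |xᵢ − 19.42| > 3.5·0.60/0.6745 = 3.11.
So outliers lie outside [16.31, 22.53].
27.02: M = 8.54 → outlier.
27.76: M = 9.38 → outlier.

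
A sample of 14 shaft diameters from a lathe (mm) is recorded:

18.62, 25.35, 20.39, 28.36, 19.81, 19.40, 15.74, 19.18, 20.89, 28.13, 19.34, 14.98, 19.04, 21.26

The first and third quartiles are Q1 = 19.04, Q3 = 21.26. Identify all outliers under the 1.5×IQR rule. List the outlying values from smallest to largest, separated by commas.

IQR = Q3 − Q1 = 21.26 − 19.04 = 2.22.
Lower fence = Q1 − 1.5·IQR = 19.04 − 3.33 = 15.71.
Upper fence = Q3 + 1.5·IQR = 21.26 + 3.33 = 24.59.
14.98 < 15.71 → outlier.
25.35 > 24.59 → outlier.
28.13 > 24.59 → outlier.
28.36 > 24.59 → outlier.
All remaining values lie within [15.71, 24.59].

14.98, 25.35, 28.13, 28.36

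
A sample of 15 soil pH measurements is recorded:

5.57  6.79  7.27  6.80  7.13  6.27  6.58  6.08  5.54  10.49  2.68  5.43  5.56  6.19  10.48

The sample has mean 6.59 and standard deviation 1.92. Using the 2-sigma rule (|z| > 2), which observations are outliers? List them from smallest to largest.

Cutoffs at x̄ ± 2s: 6.59 ± 2·1.92 = [2.75, 10.43].
2.68: z = -2.04, |z| > 2 → outlier.
10.48: z = 2.03, |z| > 2 → outlier.
10.49: z = 2.03, |z| > 2 → outlier.
Every other value lies within [2.75, 10.43].

2.68, 10.48, 10.49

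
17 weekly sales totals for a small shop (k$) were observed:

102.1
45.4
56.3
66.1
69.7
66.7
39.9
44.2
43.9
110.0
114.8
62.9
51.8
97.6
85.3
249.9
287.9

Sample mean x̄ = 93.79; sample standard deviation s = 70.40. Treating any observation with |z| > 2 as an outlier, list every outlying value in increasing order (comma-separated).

249.9, 287.9

Cutoffs at x̄ ± 2s: 93.79 ± 2·70.40 = [-47.01, 234.59].
249.9: z = 2.22, |z| > 2 → outlier.
287.9: z = 2.76, |z| > 2 → outlier.
Every other value lies within [-47.01, 234.59].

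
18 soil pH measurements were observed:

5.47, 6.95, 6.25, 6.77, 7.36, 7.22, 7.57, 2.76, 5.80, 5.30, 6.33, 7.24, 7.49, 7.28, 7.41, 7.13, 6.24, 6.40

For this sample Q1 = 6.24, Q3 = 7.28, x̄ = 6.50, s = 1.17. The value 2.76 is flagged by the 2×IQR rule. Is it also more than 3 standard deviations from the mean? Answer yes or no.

z = (2.76 − 6.50) / 1.17 = -3.20.
|z| = 3.20 > 3.

yes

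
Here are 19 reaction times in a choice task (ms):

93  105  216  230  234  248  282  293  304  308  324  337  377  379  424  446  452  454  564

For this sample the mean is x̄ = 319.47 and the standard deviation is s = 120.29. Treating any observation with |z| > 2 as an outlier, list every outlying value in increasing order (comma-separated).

Cutoffs at x̄ ± 2s: 319.47 ± 2·120.29 = [78.89, 560.05].
564: z = 2.03, |z| > 2 → outlier.
Every other value lies within [78.89, 560.05].

564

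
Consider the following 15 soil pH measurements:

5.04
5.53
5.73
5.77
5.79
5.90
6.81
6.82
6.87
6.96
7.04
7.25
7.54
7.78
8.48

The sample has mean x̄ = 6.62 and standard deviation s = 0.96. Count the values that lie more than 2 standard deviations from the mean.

0

Cutoffs: x̄ ± 2s = [4.70, 8.54].
Every value lies within the cutoffs.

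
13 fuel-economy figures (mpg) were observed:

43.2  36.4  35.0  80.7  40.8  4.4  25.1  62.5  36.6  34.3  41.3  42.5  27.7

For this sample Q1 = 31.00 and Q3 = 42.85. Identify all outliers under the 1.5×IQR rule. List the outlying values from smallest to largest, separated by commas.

IQR = Q3 − Q1 = 42.85 − 31.00 = 11.85.
Lower fence = Q1 − 1.5·IQR = 31.00 − 17.775 = 13.225.
Upper fence = Q3 + 1.5·IQR = 42.85 + 17.775 = 60.625.
4.4 < 13.225 → outlier.
62.5 > 60.625 → outlier.
80.7 > 60.625 → outlier.
All remaining values lie within [13.225, 60.625].

4.4, 62.5, 80.7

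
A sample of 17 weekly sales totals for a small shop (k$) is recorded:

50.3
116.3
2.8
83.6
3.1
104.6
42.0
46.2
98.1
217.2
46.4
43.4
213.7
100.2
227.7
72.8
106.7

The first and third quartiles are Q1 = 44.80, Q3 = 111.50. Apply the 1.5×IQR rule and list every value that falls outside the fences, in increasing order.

213.7, 217.2, 227.7

IQR = Q3 − Q1 = 111.50 − 44.80 = 66.70.
Lower fence = Q1 − 1.5·IQR = 44.80 − 100.05 = -55.25.
Upper fence = Q3 + 1.5·IQR = 111.50 + 100.05 = 211.55.
213.7 > 211.55 → outlier.
217.2 > 211.55 → outlier.
227.7 > 211.55 → outlier.
All remaining values lie within [-55.25, 211.55].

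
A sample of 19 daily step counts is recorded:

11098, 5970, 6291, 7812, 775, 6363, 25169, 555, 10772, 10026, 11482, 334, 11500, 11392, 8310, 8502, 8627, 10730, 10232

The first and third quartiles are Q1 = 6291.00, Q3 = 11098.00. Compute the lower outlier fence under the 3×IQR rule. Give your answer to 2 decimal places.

IQR = Q3 − Q1 = 11098.00 − 6291.00 = 4807.00.
Lower fence = Q1 − 3·IQR = 6291.00 − 14421.00 = -8130.00.
Upper fence = Q3 + 3·IQR = 11098.00 + 14421.00 = 25519.00.

-8130.00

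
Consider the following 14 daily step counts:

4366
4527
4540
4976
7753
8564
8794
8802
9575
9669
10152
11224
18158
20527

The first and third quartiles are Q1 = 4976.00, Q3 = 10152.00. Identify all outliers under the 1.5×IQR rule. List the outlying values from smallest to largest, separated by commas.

IQR = Q3 − Q1 = 10152.00 − 4976.00 = 5176.00.
Lower fence = Q1 − 1.5·IQR = 4976.00 − 7764.00 = -2788.00.
Upper fence = Q3 + 1.5·IQR = 10152.00 + 7764.00 = 17916.00.
18158 > 17916.00 → outlier.
20527 > 17916.00 → outlier.
All remaining values lie within [-2788.00, 17916.00].

18158, 20527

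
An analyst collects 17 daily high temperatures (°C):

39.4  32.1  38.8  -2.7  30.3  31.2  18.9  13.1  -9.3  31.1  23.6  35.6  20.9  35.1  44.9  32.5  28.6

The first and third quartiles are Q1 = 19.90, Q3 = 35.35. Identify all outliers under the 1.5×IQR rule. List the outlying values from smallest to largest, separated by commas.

-9.3

IQR = Q3 − Q1 = 35.35 − 19.90 = 15.45.
Lower fence = Q1 − 1.5·IQR = 19.90 − 23.175 = -3.275.
Upper fence = Q3 + 1.5·IQR = 35.35 + 23.175 = 58.525.
-9.3 < -3.275 → outlier.
All remaining values lie within [-3.275, 58.525].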